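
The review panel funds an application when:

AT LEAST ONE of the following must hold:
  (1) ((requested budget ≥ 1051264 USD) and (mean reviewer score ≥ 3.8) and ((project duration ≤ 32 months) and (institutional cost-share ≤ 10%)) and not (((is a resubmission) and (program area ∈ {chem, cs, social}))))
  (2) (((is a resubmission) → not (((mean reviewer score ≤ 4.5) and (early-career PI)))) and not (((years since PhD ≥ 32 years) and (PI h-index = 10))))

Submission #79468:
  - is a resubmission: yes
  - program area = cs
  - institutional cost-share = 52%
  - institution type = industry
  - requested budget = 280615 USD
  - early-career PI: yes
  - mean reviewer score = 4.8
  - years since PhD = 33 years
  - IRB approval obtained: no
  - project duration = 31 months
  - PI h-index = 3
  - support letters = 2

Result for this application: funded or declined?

Funded

Atomic conditions:
  requested budget ≥ 1051264 USD: 280615 ≥ 1051264 is false
  mean reviewer score ≥ 3.8: 4.8 ≥ 3.8 is true
  project duration ≤ 32 months: 31 ≤ 32 is true
  institutional cost-share ≤ 10%: 52 ≤ 10 is false
  is a resubmission: yes → true
  program area ∈ {chem, cs, social}: cs is in the set → true
  mean reviewer score ≤ 4.5: 4.8 ≤ 4.5 is false
  early-career PI: yes → true
  years since PhD ≥ 32 years: 33 ≥ 32 is true
  PI h-index = 10: 3 == 10 is false
Combine:
[1.3] true AND false = false
[1.4.1] true AND true = true
[1.4] NOT true = false
[1] false AND true AND false AND false = false
[2.1.2.1] false AND true = false
[2.1.2] NOT false = true
[2.1] true → true = true
[2.2.1] true AND false = false
[2.2] NOT false = true
[2] true AND true = true
[root] false OR true = true
Overall: true → funded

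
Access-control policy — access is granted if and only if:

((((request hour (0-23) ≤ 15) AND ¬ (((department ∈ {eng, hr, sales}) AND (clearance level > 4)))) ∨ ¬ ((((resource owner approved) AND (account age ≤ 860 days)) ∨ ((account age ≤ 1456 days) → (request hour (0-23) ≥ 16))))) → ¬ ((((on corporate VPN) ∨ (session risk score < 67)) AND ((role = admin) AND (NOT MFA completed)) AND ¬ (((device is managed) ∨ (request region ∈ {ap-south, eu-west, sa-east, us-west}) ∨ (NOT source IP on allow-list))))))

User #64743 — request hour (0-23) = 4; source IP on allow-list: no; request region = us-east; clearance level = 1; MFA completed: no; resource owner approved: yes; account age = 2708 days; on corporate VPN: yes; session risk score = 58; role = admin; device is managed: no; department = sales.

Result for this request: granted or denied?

Atomic conditions:
  request hour (0-23) ≤ 15: 4 ≤ 15 is true
  department ∈ {eng, hr, sales}: sales is in the set → true
  clearance level > 4: 1 > 4 is false
  resource owner approved: yes → true
  account age ≤ 860 days: 2708 ≤ 860 is false
  account age ≤ 1456 days: 2708 ≤ 1456 is false
  request hour (0-23) ≥ 16: 4 ≥ 16 is false
  on corporate VPN: yes → true
  session risk score < 67: 58 < 67 is true
  role = admin: admin == admin is true
  NOT MFA completed: no → true
  device is managed: no → false
  request region ∈ {ap-south, eu-west, sa-east, us-west}: us-east is not in the set → false
  NOT source IP on allow-list: no → true
Combine:
[1.1.2.1] true AND false = false
[1.1.2] NOT false = true
[1.1] true AND true = true
[1.2.1.1] true AND false = false
[1.2.1.2] false → false (antecedent false ⇒ implication holds) = true
[1.2.1] false OR true = true
[1.2] NOT true = false
[1] true OR false = true
[2.1.1] true OR true = true
[2.1.2] true AND true = true
[2.1.3.1] false OR false OR true = true
[2.1.3] NOT true = false
[2.1] true AND true AND false = false
[2] NOT false = true
[root] true → true = true
Overall: true → granted

Granted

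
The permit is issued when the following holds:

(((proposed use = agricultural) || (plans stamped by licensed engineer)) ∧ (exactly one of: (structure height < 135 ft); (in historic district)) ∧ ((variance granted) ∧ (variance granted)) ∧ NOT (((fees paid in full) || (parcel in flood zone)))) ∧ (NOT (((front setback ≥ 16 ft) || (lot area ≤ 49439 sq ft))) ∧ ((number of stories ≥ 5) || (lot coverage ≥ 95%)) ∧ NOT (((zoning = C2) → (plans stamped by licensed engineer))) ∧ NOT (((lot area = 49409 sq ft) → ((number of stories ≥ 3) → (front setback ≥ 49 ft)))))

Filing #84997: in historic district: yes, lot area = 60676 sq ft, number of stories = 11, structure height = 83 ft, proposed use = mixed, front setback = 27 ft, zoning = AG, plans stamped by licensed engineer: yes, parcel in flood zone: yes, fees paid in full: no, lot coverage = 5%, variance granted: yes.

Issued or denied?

Atomic conditions:
  proposed use = agricultural: mixed == agricultural is false
  plans stamped by licensed engineer: yes → true
  structure height < 135 ft: 83 < 135 is true
  in historic district: yes → true
  variance granted: yes → true
  fees paid in full: no → false
  parcel in flood zone: yes → true
  front setback ≥ 16 ft: 27 ≥ 16 is true
  lot area ≤ 49439 sq ft: 60676 ≤ 49439 is false
  number of stories ≥ 5: 11 ≥ 5 is true
  lot coverage ≥ 95%: 5 ≥ 95 is false
  zoning = C2: AG == C2 is false
  lot area = 49409 sq ft: 60676 == 49409 is false
  number of stories ≥ 3: 11 ≥ 3 is true
  front setback ≥ 49 ft: 27 ≥ 49 is false
Combine:
[1.1] false OR true = true
[1.2] exactly-one(true, true) = false
[1.3] true AND true = true
[1.4.1] false OR true = true
[1.4] NOT true = false
[1] true AND false AND true AND false = false
[2.1.1] true OR false = true
[2.1] NOT true = false
[2.2] true OR false = true
[2.3.1] false → true (antecedent false ⇒ implication holds) = true
[2.3] NOT true = false
[2.4.1.2] true → false = false
[2.4.1] false → false (antecedent false ⇒ implication holds) = true
[2.4] NOT true = false
[2] false AND true AND false AND false = false
[root] false AND false = false
Overall: false → denied

Denied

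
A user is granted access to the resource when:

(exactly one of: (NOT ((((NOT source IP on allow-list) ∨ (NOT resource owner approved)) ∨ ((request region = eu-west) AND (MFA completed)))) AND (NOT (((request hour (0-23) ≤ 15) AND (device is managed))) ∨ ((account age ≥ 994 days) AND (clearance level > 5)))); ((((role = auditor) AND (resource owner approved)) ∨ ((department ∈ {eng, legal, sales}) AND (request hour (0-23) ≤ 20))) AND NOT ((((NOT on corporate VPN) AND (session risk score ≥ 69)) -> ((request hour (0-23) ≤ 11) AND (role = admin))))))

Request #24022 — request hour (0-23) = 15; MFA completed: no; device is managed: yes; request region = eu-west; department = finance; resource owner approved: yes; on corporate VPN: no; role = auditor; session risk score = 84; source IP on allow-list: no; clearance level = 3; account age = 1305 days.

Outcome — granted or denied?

Granted

Atomic conditions:
  NOT source IP on allow-list: no → true
  NOT resource owner approved: yes → false
  request region = eu-west: eu-west == eu-west is true
  MFA completed: no → false
  request hour (0-23) ≤ 15: 15 ≤ 15 is true
  device is managed: yes → true
  account age ≥ 994 days: 1305 ≥ 994 is true
  clearance level > 5: 3 > 5 is false
  role = auditor: auditor == auditor is true
  resource owner approved: yes → true
  department ∈ {eng, legal, sales}: finance is not in the set → false
  request hour (0-23) ≤ 20: 15 ≤ 20 is true
  NOT on corporate VPN: no → true
  session risk score ≥ 69: 84 ≥ 69 is true
  request hour (0-23) ≤ 11: 15 ≤ 11 is false
  role = admin: auditor == admin is false
Combine:
[1.1.1.1] true OR false = true
[1.1.1.2] true AND false = false
[1.1.1] true OR false = true
[1.1] NOT true = false
[1.2.1.1] true AND true = true
[1.2.1] NOT true = false
[1.2.2] true AND false = false
[1.2] false OR false = false
[1] false AND false = false
[2.1.1] true AND true = true
[2.1.2] false AND true = false
[2.1] true OR false = true
[2.2.1.1] true AND true = true
[2.2.1.2] false AND false = false
[2.2.1] true → false = false
[2.2] NOT false = true
[2] true AND true = true
[root] exactly-one(false, true) = true
Overall: true → granted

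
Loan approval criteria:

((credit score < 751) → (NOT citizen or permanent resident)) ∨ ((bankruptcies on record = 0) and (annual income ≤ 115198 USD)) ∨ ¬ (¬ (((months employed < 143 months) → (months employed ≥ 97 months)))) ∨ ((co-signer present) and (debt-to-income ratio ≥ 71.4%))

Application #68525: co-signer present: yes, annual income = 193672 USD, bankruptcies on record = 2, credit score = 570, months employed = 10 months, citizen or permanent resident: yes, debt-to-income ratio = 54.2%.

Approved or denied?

Denied

Atomic conditions:
  credit score < 751: 570 < 751 is true
  NOT citizen or permanent resident: yes → false
  bankruptcies on record = 0: 2 == 0 is false
  annual income ≤ 115198 USD: 193672 ≤ 115198 is false
  months employed < 143 months: 10 < 143 is true
  months employed ≥ 97 months: 10 ≥ 97 is false
  co-signer present: yes → true
  debt-to-income ratio ≥ 71.4%: 54.2 ≥ 71.4 is false
Combine:
[1] true → false = false
[2] false AND false = false
[3.1.1] true → false = false
[3.1] NOT false = true
[3] NOT true = false
[4] true AND false = false
[root] false OR false OR false OR false = false
Overall: false → denied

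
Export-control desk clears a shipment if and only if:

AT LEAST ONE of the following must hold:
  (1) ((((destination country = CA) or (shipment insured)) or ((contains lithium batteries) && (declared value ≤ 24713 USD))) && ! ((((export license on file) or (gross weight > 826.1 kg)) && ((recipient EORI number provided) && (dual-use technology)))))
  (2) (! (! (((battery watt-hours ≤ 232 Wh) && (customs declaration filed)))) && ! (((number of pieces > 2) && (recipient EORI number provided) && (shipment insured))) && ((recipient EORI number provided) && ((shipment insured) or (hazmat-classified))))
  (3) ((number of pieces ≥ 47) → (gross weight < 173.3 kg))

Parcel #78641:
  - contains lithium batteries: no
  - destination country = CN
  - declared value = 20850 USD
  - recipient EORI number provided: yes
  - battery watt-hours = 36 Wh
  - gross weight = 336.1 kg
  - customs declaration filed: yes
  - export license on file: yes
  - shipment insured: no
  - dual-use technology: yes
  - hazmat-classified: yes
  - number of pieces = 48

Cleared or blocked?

Atomic conditions:
  destination country = CA: CN == CA is false
  shipment insured: no → false
  contains lithium batteries: no → false
  declared value ≤ 24713 USD: 20850 ≤ 24713 is true
  export license on file: yes → true
  gross weight > 826.1 kg: 336.1 > 826.1 is false
  recipient EORI number provided: yes → true
  dual-use technology: yes → true
  battery watt-hours ≤ 232 Wh: 36 ≤ 232 is true
  customs declaration filed: yes → true
  number of pieces > 2: 48 > 2 is true
  hazmat-classified: yes → true
  number of pieces ≥ 47: 48 ≥ 47 is true
  gross weight < 173.3 kg: 336.1 < 173.3 is false
Combine:
[1.1.1] false OR false = false
[1.1.2] false AND true = false
[1.1] false OR false = false
[1.2.1.1] true OR false = true
[1.2.1.2] true AND true = true
[1.2.1] true AND true = true
[1.2] NOT true = false
[1] false AND false = false
[2.1.1.1] true AND true = true
[2.1.1] NOT true = false
[2.1] NOT false = true
[2.2.1] true AND true AND false = false
[2.2] NOT false = true
[2.3.2] false OR true = true
[2.3] true AND true = true
[2] true AND true AND true = true
[3] true → false = false
[root] false OR true OR false = true
Overall: true → cleared

Cleared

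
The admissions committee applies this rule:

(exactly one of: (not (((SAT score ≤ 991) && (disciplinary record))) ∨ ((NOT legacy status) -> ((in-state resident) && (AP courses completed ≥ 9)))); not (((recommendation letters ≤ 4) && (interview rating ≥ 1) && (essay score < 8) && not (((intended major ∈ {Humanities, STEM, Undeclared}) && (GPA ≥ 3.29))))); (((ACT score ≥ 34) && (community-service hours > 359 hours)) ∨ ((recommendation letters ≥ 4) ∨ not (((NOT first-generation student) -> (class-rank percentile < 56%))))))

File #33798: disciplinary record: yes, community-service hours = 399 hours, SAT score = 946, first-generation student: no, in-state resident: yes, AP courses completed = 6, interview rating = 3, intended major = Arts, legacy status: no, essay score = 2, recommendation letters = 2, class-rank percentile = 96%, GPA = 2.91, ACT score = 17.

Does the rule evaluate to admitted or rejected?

Atomic conditions:
  SAT score ≤ 991: 946 ≤ 991 is true
  disciplinary record: yes → true
  NOT legacy status: no → true
  in-state resident: yes → true
  AP courses completed ≥ 9: 6 ≥ 9 is false
  recommendation letters ≤ 4: 2 ≤ 4 is true
  interview rating ≥ 1: 3 ≥ 1 is true
  essay score < 8: 2 < 8 is true
  intended major ∈ {Humanities, STEM, Undeclared}: Arts is not in the set → false
  GPA ≥ 3.29: 2.91 ≥ 3.29 is false
  ACT score ≥ 34: 17 ≥ 34 is false
  community-service hours > 359 hours: 399 > 359 is true
  recommendation letters ≥ 4: 2 ≥ 4 is false
  NOT first-generation student: no → true
  class-rank percentile < 56%: 96 < 56 is false
Combine:
[1.1.1] true AND true = true
[1.1] NOT true = false
[1.2.2] true AND false = false
[1.2] true → false = false
[1] false OR false = false
[2.1.4.1] false AND false = false
[2.1.4] NOT false = true
[2.1] true AND true AND true AND true = true
[2] NOT true = false
[3.1] false AND true = false
[3.2.2.1] true → false = false
[3.2.2] NOT false = true
[3.2] false OR true = true
[3] false OR true = true
[root] exactly-one(false, false, true) = true
Overall: true → admitted

Admitted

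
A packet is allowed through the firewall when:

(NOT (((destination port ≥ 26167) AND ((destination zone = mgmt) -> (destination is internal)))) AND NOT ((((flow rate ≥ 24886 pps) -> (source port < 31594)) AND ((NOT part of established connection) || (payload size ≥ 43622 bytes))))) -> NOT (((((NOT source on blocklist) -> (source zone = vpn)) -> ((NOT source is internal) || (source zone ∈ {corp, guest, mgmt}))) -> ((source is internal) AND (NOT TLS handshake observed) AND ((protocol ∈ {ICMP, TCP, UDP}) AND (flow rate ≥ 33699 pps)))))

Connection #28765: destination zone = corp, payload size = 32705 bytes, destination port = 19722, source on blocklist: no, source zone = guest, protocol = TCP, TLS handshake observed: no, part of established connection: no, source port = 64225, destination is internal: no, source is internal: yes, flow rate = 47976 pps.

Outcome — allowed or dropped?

Atomic conditions:
  destination port ≥ 26167: 19722 ≥ 26167 is false
  destination zone = mgmt: corp == mgmt is false
  destination is internal: no → false
  flow rate ≥ 24886 pps: 47976 ≥ 24886 is true
  source port < 31594: 64225 < 31594 is false
  NOT part of established connection: no → true
  payload size ≥ 43622 bytes: 32705 ≥ 43622 is false
  NOT source on blocklist: no → true
  source zone = vpn: guest == vpn is false
  NOT source is internal: yes → false
  source zone ∈ {corp, guest, mgmt}: guest is in the set → true
  source is internal: yes → true
  NOT TLS handshake observed: no → true
  protocol ∈ {ICMP, TCP, UDP}: TCP is in the set → true
  flow rate ≥ 33699 pps: 47976 ≥ 33699 is true
Combine:
[1.1.1.2] false → false (antecedent false ⇒ implication holds) = true
[1.1.1] false AND true = false
[1.1] NOT false = true
[1.2.1.1] true → false = false
[1.2.1.2] true OR false = true
[1.2.1] false AND true = false
[1.2] NOT false = true
[1] true AND true = true
[2.1.1.1] true → false = false
[2.1.1.2] false OR true = true
[2.1.1] false → true (antecedent false ⇒ implication holds) = true
[2.1.2.3] true AND true = true
[2.1.2] true AND true AND true = true
[2.1] true → true = true
[2] NOT true = false
[root] true → false = false
Overall: false → dropped

Dropped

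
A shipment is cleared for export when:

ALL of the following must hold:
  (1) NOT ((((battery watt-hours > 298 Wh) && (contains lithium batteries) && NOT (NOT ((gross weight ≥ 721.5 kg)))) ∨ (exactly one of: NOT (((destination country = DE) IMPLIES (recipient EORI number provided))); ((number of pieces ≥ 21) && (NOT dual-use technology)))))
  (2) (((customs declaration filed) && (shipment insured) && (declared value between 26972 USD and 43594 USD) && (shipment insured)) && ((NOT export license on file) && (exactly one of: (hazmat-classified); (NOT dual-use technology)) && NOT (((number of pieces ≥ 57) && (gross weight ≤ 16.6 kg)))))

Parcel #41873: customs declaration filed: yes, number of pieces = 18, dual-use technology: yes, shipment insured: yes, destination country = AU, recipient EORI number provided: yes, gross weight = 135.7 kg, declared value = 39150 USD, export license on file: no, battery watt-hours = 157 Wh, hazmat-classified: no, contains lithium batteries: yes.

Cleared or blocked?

Atomic conditions:
  battery watt-hours > 298 Wh: 157 > 298 is false
  contains lithium batteries: yes → true
  gross weight ≥ 721.5 kg: 135.7 ≥ 721.5 is false
  destination country = DE: AU == DE is false
  recipient EORI number provided: yes → true
  number of pieces ≥ 21: 18 ≥ 21 is false
  NOT dual-use technology: yes → false
  customs declaration filed: yes → true
  shipment insured: yes → true
  declared value between 26972 USD and 43594 USD: 39150 in [26972, 43594] is true
  NOT export license on file: no → true
  hazmat-classified: no → false
  number of pieces ≥ 57: 18 ≥ 57 is false
  gross weight ≤ 16.6 kg: 135.7 ≤ 16.6 is false
Combine:
[1.1.1.3.1] NOT false = true
[1.1.1.3] NOT true = false
[1.1.1] false AND true AND false = false
[1.1.2.1.1] false → true (antecedent false ⇒ implication holds) = true
[1.1.2.1] NOT true = false
[1.1.2.2] false AND false = false
[1.1.2] exactly-one(false, false) = false
[1.1] false OR false = false
[1] NOT false = true
[2.1] true AND true AND true AND true = true
[2.2.2] exactly-one(false, false) = false
[2.2.3.1] false AND false = false
[2.2.3] NOT false = true
[2.2] true AND false AND true = false
[2] true AND false = false
[root] true AND false = false
Overall: false → blocked

Blocked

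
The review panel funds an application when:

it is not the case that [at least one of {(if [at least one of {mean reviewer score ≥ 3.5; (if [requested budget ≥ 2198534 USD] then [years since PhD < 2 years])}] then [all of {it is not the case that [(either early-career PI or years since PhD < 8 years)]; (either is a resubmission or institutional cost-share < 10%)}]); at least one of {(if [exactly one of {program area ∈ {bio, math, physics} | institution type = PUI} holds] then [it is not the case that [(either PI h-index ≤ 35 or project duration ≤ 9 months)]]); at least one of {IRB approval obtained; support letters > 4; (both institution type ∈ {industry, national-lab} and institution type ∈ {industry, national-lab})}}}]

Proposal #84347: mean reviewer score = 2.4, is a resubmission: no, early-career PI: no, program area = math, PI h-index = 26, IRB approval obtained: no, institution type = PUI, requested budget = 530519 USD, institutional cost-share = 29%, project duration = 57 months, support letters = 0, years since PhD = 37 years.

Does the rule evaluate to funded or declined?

Declined

Atomic conditions:
  mean reviewer score ≥ 3.5: 2.4 ≥ 3.5 is false
  requested budget ≥ 2198534 USD: 530519 ≥ 2198534 is false
  years since PhD < 2 years: 37 < 2 is false
  early-career PI: no → false
  years since PhD < 8 years: 37 < 8 is false
  is a resubmission: no → false
  institutional cost-share < 10%: 29 < 10 is false
  program area ∈ {bio, math, physics}: math is in the set → true
  institution type = PUI: PUI == PUI is true
  PI h-index ≤ 35: 26 ≤ 35 is true
  project duration ≤ 9 months: 57 ≤ 9 is false
  IRB approval obtained: no → false
  support letters > 4: 0 > 4 is false
  institution type ∈ {industry, national-lab}: PUI is not in the set → false
Combine:
[1.1.1.2] false → false (antecedent false ⇒ implication holds) = true
[1.1.1] false OR true = true
[1.1.2.1.1] false OR false = false
[1.1.2.1] NOT false = true
[1.1.2.2] false OR false = false
[1.1.2] true AND false = false
[1.1] true → false = false
[1.2.1.1] exactly-one(true, true) = false
[1.2.1.2.1] true OR false = true
[1.2.1.2] NOT true = false
[1.2.1] false → false (antecedent false ⇒ implication holds) = true
[1.2.2.3] false AND false = false
[1.2.2] false OR false OR false = false
[1.2] true OR false = true
[1] false OR true = true
[root] NOT true = false
Overall: false → declined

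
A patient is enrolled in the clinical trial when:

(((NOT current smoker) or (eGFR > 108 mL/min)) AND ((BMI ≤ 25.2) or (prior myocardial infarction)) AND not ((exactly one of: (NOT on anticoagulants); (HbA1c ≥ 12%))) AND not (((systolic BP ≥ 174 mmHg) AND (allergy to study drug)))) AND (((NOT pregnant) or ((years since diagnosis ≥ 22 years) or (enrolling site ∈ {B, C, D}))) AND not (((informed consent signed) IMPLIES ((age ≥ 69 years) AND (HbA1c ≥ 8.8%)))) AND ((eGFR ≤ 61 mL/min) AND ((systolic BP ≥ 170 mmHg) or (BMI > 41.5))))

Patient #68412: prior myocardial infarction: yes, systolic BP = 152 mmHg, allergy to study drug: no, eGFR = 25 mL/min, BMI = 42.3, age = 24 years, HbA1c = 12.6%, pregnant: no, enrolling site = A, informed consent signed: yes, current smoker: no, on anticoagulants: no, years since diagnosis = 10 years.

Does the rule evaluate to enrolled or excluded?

Atomic conditions:
  NOT current smoker: no → true
  eGFR > 108 mL/min: 25 > 108 is false
  BMI ≤ 25.2: 42.3 ≤ 25.2 is false
  prior myocardial infarction: yes → true
  NOT on anticoagulants: no → true
  HbA1c ≥ 12%: 12.6 ≥ 12 is true
  systolic BP ≥ 174 mmHg: 152 ≥ 174 is false
  allergy to study drug: no → false
  NOT pregnant: no → true
  years since diagnosis ≥ 22 years: 10 ≥ 22 is false
  enrolling site ∈ {B, C, D}: A is not in the set → false
  informed consent signed: yes → true
  age ≥ 69 years: 24 ≥ 69 is false
  HbA1c ≥ 8.8%: 12.6 ≥ 8.8 is true
  eGFR ≤ 61 mL/min: 25 ≤ 61 is true
  systolic BP ≥ 170 mmHg: 152 ≥ 170 is false
  BMI > 41.5: 42.3 > 41.5 is true
Combine:
[1.1] true OR false = true
[1.2] false OR true = true
[1.3.1] exactly-one(true, true) = false
[1.3] NOT false = true
[1.4.1] false AND false = false
[1.4] NOT false = true
[1] true AND true AND true AND true = true
[2.1.2] false OR false = false
[2.1] true OR false = true
[2.2.1.2] false AND true = false
[2.2.1] true → false = false
[2.2] NOT false = true
[2.3.2] false OR true = true
[2.3] true AND true = true
[2] true AND true AND true = true
[root] true AND true = true
Overall: true → enrolled

Enrolled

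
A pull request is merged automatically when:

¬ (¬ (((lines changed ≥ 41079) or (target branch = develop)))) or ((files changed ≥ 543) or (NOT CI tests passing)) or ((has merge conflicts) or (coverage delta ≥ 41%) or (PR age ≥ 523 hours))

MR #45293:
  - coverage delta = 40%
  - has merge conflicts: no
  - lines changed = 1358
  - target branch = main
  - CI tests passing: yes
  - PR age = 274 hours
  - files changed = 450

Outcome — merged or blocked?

Blocked

Atomic conditions:
  lines changed ≥ 41079: 1358 ≥ 41079 is false
  target branch = develop: main == develop is false
  files changed ≥ 543: 450 ≥ 543 is false
  NOT CI tests passing: yes → false
  has merge conflicts: no → false
  coverage delta ≥ 41%: 40 ≥ 41 is false
  PR age ≥ 523 hours: 274 ≥ 523 is false
Combine:
[1.1.1] false OR false = false
[1.1] NOT false = true
[1] NOT true = false
[2] false OR false = false
[3] false OR false OR false = false
[root] false OR false OR false = false
Overall: false → blocked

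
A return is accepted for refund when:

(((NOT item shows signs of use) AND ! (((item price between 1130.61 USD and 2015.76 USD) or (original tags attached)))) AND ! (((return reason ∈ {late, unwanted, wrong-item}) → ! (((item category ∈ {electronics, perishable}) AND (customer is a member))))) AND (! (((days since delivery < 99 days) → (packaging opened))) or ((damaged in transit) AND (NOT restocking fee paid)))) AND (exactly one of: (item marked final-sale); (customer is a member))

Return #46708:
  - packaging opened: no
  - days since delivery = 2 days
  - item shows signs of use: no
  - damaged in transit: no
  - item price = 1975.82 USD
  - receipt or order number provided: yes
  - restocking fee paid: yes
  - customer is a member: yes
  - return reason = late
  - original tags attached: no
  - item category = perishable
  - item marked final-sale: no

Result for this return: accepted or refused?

Atomic conditions:
  NOT item shows signs of use: no → true
  item price between 1130.61 USD and 2015.76 USD: 1975.82 in [1130.61, 2015.76] is true
  original tags attached: no → false
  return reason ∈ {late, unwanted, wrong-item}: late is in the set → true
  item category ∈ {electronics, perishable}: perishable is in the set → true
  customer is a member: yes → true
  days since delivery < 99 days: 2 < 99 is true
  packaging opened: no → false
  damaged in transit: no → false
  NOT restocking fee paid: yes → false
  item marked final-sale: no → false
Combine:
[1.1.2.1] true OR false = true
[1.1.2] NOT true = false
[1.1] true AND false = false
[1.2.1.2.1] true AND true = true
[1.2.1.2] NOT true = false
[1.2.1] true → false = false
[1.2] NOT false = true
[1.3.1.1] true → false = false
[1.3.1] NOT false = true
[1.3.2] false AND false = false
[1.3] true OR false = true
[1] false AND true AND true = false
[2] exactly-one(false, true) = true
[root] false AND true = false
Overall: false → refused

Refused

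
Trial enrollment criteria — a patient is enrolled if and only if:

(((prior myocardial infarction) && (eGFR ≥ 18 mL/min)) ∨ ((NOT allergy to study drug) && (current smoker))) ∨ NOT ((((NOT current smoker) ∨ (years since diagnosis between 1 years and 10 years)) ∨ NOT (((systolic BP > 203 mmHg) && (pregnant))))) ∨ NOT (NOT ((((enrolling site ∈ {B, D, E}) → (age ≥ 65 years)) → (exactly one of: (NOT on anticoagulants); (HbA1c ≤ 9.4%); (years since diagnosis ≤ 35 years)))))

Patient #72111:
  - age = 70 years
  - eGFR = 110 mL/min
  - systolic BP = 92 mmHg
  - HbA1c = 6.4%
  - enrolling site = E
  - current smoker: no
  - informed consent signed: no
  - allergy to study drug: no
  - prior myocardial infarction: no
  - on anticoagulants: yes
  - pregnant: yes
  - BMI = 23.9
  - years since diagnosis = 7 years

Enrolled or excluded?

Excluded

Atomic conditions:
  prior myocardial infarction: no → false
  eGFR ≥ 18 mL/min: 110 ≥ 18 is true
  NOT allergy to study drug: no → true
  current smoker: no → false
  NOT current smoker: no → true
  years since diagnosis between 1 years and 10 years: 7 in [1, 10] is true
  systolic BP > 203 mmHg: 92 > 203 is false
  pregnant: yes → true
  enrolling site ∈ {B, D, E}: E is in the set → true
  age ≥ 65 years: 70 ≥ 65 is true
  NOT on anticoagulants: yes → false
  HbA1c ≤ 9.4%: 6.4 ≤ 9.4 is true
  years since diagnosis ≤ 35 years: 7 ≤ 35 is true
Combine:
[1.1] false AND true = false
[1.2] true AND false = false
[1] false OR false = false
[2.1.1] true OR true = true
[2.1.2.1] false AND true = false
[2.1.2] NOT false = true
[2.1] true OR true = true
[2] NOT true = false
[3.1.1.1] true → true = true
[3.1.1.2] exactly-one(false, true, true) = false
[3.1.1] true → false = false
[3.1] NOT false = true
[3] NOT true = false
[root] false OR false OR false = false
Overall: false → excluded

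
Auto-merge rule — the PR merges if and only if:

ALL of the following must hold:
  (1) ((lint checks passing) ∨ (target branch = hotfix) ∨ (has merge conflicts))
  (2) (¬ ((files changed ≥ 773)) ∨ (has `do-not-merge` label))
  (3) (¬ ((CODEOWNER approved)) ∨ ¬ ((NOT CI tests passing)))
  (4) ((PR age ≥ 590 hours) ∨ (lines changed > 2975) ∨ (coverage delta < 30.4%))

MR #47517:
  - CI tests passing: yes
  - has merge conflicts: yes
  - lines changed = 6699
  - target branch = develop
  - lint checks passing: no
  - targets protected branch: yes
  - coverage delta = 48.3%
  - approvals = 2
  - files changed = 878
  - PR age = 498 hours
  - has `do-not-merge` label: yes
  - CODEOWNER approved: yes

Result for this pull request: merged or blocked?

Merged

Atomic conditions:
  lint checks passing: no → false
  target branch = hotfix: develop == hotfix is false
  has merge conflicts: yes → true
  files changed ≥ 773: 878 ≥ 773 is true
  has `do-not-merge` label: yes → true
  CODEOWNER approved: yes → true
  NOT CI tests passing: yes → false
  PR age ≥ 590 hours: 498 ≥ 590 is false
  lines changed > 2975: 6699 > 2975 is true
  coverage delta < 30.4%: 48.3 < 30.4 is false
Combine:
[1] false OR false OR true = true
[2.1] NOT true = false
[2] false OR true = true
[3.1] NOT true = false
[3.2] NOT false = true
[3] false OR true = true
[4] false OR true OR false = true
[root] true AND true AND true AND true = true
Overall: true → merged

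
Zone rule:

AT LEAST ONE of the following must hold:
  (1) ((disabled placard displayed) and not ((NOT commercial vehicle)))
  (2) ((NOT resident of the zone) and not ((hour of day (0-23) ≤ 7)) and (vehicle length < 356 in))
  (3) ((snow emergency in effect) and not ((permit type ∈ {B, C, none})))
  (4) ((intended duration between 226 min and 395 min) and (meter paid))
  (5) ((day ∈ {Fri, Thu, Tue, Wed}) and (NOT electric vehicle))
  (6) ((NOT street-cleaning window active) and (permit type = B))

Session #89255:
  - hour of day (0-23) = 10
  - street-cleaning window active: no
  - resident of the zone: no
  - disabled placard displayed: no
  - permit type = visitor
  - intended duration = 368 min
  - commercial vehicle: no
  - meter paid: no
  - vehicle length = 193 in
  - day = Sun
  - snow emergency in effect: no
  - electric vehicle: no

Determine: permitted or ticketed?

Atomic conditions:
  disabled placard displayed: no → false
  NOT commercial vehicle: no → true
  NOT resident of the zone: no → true
  hour of day (0-23) ≤ 7: 10 ≤ 7 is false
  vehicle length < 356 in: 193 < 356 is true
  snow emergency in effect: no → false
  permit type ∈ {B, C, none}: visitor is not in the set → false
  intended duration between 226 min and 395 min: 368 in [226, 395] is true
  meter paid: no → false
  day ∈ {Fri, Thu, Tue, Wed}: Sun is not in the set → false
  NOT electric vehicle: no → true
  NOT street-cleaning window active: no → true
  permit type = B: visitor == B is false
Combine:
[1.2] NOT true = false
[1] false AND false = false
[2.2] NOT false = true
[2] true AND true AND true = true
[3.2] NOT false = true
[3] false AND true = false
[4] true AND false = false
[5] false AND true = false
[6] true AND false = false
[root] false OR true OR false OR false OR false OR false = true
Overall: true → permitted

Permitted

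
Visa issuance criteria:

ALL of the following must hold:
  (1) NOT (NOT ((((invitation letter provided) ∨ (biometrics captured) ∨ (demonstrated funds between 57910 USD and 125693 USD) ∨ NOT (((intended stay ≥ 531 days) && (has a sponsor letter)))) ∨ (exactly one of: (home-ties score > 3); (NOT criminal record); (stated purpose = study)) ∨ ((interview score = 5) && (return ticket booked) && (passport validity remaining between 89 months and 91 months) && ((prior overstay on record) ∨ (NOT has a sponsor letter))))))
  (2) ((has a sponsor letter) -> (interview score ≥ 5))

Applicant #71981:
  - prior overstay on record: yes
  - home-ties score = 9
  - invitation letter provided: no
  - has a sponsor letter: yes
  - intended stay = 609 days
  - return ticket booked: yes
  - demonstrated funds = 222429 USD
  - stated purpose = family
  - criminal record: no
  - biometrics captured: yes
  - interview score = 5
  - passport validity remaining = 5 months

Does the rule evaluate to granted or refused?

Atomic conditions:
  invitation letter provided: no → false
  biometrics captured: yes → true
  demonstrated funds between 57910 USD and 125693 USD: 222429 in [57910, 125693] is false
  intended stay ≥ 531 days: 609 ≥ 531 is true
  has a sponsor letter: yes → true
  home-ties score > 3: 9 > 3 is true
  NOT criminal record: no → true
  stated purpose = study: family == study is false
  interview score = 5: 5 == 5 is true
  return ticket booked: yes → true
  passport validity remaining between 89 months and 91 months: 5 in [89, 91] is false
  prior overstay on record: yes → true
  NOT has a sponsor letter: yes → false
  interview score ≥ 5: 5 ≥ 5 is true
Combine:
[1.1.1.1.4.1] true AND true = true
[1.1.1.1.4] NOT true = false
[1.1.1.1] false OR true OR false OR false = true
[1.1.1.2] exactly-one(true, true, false) = false
[1.1.1.3.4] true OR false = true
[1.1.1.3] true AND true AND false AND true = false
[1.1.1] true OR false OR false = true
[1.1] NOT true = false
[1] NOT false = true
[2] true → true = true
[root] true AND true = true
Overall: true → granted

Granted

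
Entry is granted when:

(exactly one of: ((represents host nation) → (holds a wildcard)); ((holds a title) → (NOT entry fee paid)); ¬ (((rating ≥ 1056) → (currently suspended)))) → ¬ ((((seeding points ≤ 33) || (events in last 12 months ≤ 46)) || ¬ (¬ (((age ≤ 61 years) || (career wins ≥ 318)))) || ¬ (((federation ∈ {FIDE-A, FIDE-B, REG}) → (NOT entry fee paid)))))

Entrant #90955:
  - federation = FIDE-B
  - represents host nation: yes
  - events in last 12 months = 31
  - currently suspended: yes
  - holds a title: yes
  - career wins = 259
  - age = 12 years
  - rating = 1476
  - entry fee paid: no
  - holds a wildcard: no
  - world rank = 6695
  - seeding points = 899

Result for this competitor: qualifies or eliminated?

Eliminated

Atomic conditions:
  represents host nation: yes → true
  holds a wildcard: no → false
  holds a title: yes → true
  NOT entry fee paid: no → true
  rating ≥ 1056: 1476 ≥ 1056 is true
  currently suspended: yes → true
  seeding points ≤ 33: 899 ≤ 33 is false
  events in last 12 months ≤ 46: 31 ≤ 46 is true
  age ≤ 61 years: 12 ≤ 61 is true
  career wins ≥ 318: 259 ≥ 318 is false
  federation ∈ {FIDE-A, FIDE-B, REG}: FIDE-B is in the set → true
Combine:
[1.1] true → false = false
[1.2] true → true = true
[1.3.1] true → true = true
[1.3] NOT true = false
[1] exactly-one(false, true, false) = true
[2.1.1] false OR true = true
[2.1.2.1.1] true OR false = true
[2.1.2.1] NOT true = false
[2.1.2] NOT false = true
[2.1.3.1] true → true = true
[2.1.3] NOT true = false
[2.1] true OR true OR false = true
[2] NOT true = false
[root] true → false = false
Overall: false → eliminated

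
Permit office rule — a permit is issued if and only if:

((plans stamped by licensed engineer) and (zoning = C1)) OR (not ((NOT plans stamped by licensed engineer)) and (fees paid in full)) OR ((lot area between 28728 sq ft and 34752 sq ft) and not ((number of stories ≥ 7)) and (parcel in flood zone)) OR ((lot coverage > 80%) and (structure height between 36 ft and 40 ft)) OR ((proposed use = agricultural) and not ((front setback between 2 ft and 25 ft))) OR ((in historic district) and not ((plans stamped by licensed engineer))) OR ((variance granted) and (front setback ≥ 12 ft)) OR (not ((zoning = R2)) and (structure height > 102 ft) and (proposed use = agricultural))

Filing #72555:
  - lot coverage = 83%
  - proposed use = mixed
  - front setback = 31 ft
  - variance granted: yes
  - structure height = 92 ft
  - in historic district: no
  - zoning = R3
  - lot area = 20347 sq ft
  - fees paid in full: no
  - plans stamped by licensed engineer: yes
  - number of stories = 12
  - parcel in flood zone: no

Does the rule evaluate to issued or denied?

Issued

Atomic conditions:
  plans stamped by licensed engineer: yes → true
  zoning = C1: R3 == C1 is false
  NOT plans stamped by licensed engineer: yes → false
  fees paid in full: no → false
  lot area between 28728 sq ft and 34752 sq ft: 20347 in [28728, 34752] is false
  number of stories ≥ 7: 12 ≥ 7 is true
  parcel in flood zone: no → false
  lot coverage > 80%: 83 > 80 is true
  structure height between 36 ft and 40 ft: 92 in [36, 40] is false
  proposed use = agricultural: mixed == agricultural is false
  front setback between 2 ft and 25 ft: 31 in [2, 25] is false
  in historic district: no → false
  variance granted: yes → true
  front setback ≥ 12 ft: 31 ≥ 12 is true
  zoning = R2: R3 == R2 is false
  structure height > 102 ft: 92 > 102 is false
Combine:
[1] true AND false = false
[2.1] NOT false = true
[2] true AND false = false
[3.2] NOT true = false
[3] false AND false AND false = false
[4] true AND false = false
[5.2] NOT false = true
[5] false AND true = false
[6.2] NOT true = false
[6] false AND false = false
[7] true AND true = true
[8.1] NOT false = true
[8] true AND false AND false = false
[root] false OR false OR false OR false OR false OR false OR true OR false = true
Overall: true → issued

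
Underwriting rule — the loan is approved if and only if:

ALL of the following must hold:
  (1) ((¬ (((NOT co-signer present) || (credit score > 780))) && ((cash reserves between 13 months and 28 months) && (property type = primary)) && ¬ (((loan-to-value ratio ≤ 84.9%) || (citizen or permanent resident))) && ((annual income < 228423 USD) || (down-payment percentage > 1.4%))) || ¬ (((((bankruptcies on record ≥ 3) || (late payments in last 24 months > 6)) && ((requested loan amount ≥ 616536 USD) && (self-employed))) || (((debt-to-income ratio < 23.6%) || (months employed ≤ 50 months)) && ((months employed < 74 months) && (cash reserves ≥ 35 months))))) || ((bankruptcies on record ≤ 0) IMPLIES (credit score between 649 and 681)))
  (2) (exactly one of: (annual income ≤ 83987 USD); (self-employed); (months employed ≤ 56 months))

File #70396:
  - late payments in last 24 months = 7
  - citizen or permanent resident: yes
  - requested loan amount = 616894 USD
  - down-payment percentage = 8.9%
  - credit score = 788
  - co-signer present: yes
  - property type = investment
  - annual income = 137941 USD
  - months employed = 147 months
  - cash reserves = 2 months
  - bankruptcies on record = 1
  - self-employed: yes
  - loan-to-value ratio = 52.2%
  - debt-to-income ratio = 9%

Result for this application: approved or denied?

Atomic conditions:
  NOT co-signer present: yes → false
  credit score > 780: 788 > 780 is true
  cash reserves between 13 months and 28 months: 2 in [13, 28] is false
  property type = primary: investment == primary is false
  loan-to-value ratio ≤ 84.9%: 52.2 ≤ 84.9 is true
  citizen or permanent resident: yes → true
  annual income < 228423 USD: 137941 < 228423 is true
  down-payment percentage > 1.4%: 8.9 > 1.4 is true
  bankruptcies on record ≥ 3: 1 ≥ 3 is false
  late payments in last 24 months > 6: 7 > 6 is true
  requested loan amount ≥ 616536 USD: 616894 ≥ 616536 is true
  self-employed: yes → true
  debt-to-income ratio < 23.6%: 9 < 23.6 is true
  months employed ≤ 50 months: 147 ≤ 50 is false
  months employed < 74 months: 147 < 74 is false
  cash reserves ≥ 35 months: 2 ≥ 35 is false
  bankruptcies on record ≤ 0: 1 ≤ 0 is false
  credit score between 649 and 681: 788 in [649, 681] is false
  annual income ≤ 83987 USD: 137941 ≤ 83987 is false
  months employed ≤ 56 months: 147 ≤ 56 is false
Combine:
[1.1.1.1] false OR true = true
[1.1.1] NOT true = false
[1.1.2] false AND false = false
[1.1.3.1] true OR true = true
[1.1.3] NOT true = false
[1.1.4] true OR true = true
[1.1] false AND false AND false AND true = false
[1.2.1.1.1] false OR true = true
[1.2.1.1.2] true AND true = true
[1.2.1.1] true AND true = true
[1.2.1.2.1] true OR false = true
[1.2.1.2.2] false AND false = false
[1.2.1.2] true AND false = false
[1.2.1] true OR false = true
[1.2] NOT true = false
[1.3] false → false (antecedent false ⇒ implication holds) = true
[1] false OR false OR true = true
[2] exactly-one(false, true, false) = true
[root] true AND true = true
Overall: true → approved

Approved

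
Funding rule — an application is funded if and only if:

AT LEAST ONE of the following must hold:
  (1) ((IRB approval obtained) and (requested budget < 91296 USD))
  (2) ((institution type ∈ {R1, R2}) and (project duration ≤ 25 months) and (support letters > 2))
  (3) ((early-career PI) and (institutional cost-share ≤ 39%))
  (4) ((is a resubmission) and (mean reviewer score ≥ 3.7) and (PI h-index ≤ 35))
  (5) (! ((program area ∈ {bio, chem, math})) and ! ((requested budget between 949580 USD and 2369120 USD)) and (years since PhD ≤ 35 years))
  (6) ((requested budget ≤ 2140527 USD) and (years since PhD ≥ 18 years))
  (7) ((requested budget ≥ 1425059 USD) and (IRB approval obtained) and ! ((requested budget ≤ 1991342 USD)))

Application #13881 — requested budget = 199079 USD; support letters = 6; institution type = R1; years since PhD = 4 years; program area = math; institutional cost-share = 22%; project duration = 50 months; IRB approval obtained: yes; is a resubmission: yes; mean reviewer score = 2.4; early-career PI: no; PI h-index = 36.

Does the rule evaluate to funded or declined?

Atomic conditions:
  IRB approval obtained: yes → true
  requested budget < 91296 USD: 199079 < 91296 is false
  institution type ∈ {R1, R2}: R1 is in the set → true
  project duration ≤ 25 months: 50 ≤ 25 is false
  support letters > 2: 6 > 2 is true
  early-career PI: no → false
  institutional cost-share ≤ 39%: 22 ≤ 39 is true
  is a resubmission: yes → true
  mean reviewer score ≥ 3.7: 2.4 ≥ 3.7 is false
  PI h-index ≤ 35: 36 ≤ 35 is false
  program area ∈ {bio, chem, math}: math is in the set → true
  requested budget between 949580 USD and 2369120 USD: 199079 in [949580, 2369120] is false
  years since PhD ≤ 35 years: 4 ≤ 35 is true
  requested budget ≤ 2140527 USD: 199079 ≤ 2140527 is true
  years since PhD ≥ 18 years: 4 ≥ 18 is false
  requested budget ≥ 1425059 USD: 199079 ≥ 1425059 is false
  requested budget ≤ 1991342 USD: 199079 ≤ 1991342 is true
Combine:
[1] true AND false = false
[2] true AND false AND true = false
[3] false AND true = false
[4] true AND false AND false = false
[5.1] NOT true = false
[5.2] NOT false = true
[5] false AND true AND true = false
[6] true AND false = false
[7.3] NOT true = false
[7] false AND true AND false = false
[root] false OR false OR false OR false OR false OR false OR false = false
Overall: false → declined

Declined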